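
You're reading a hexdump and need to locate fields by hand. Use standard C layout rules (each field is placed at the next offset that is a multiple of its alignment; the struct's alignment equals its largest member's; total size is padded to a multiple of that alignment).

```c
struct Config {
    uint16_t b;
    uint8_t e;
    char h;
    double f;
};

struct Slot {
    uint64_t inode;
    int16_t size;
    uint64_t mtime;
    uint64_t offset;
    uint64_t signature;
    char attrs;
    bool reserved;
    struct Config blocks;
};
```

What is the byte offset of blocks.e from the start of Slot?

Config: @0: b [2B, align 2] → 2; @2: e [1B, align 1] → 3; @3: h [1B, align 1] → 4; +4 pad (align 8); @8: f [8B, align 8] → 16; size 16, align 8
@0: inode [8B, align 8] → 8
@8: size [2B, align 2] → 10
+6 pad (align 8)
@16: mtime [8B, align 8] → 24
@24: offset [8B, align 8] → 32
@32: signature [8B, align 8] → 40
@40: attrs [1B, align 1] → 41
@41: reserved [1B, align 1] → 42
+6 pad (align 8)
@48: blocks [16B, align 8] → 64
within Config: e at 2
48 + 2 = 50

50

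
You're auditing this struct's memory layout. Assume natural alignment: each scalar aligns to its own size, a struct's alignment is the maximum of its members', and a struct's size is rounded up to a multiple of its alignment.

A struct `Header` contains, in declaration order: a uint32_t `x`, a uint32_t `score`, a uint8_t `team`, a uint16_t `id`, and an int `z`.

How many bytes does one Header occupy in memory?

16 bytes

x at 0 (size 4, align 4) → ends 4
score at 4 (size 4, align 4) → ends 8
team at 8 (size 1, align 1) → ends 9
pad 1 to align 2 for id
id at 10 (size 2, align 2) → ends 12
z at 12 (size 4, align 4) → ends 16
total 16 bytes, alignment 4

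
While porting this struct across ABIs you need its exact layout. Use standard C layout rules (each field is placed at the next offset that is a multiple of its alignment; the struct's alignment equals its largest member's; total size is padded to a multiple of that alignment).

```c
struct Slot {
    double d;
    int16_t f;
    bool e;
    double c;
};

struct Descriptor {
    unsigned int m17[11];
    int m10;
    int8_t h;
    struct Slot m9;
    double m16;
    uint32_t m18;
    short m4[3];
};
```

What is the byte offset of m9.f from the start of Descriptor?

Slot: 0..8  d  (8B, 8-aligned); 8..10  f  (2B, 2-aligned); 10..11  e  (1B, 1-aligned); 11..16  -- padding (5B); 16..24  c  (8B, 8-aligned); sizeof = 24, alignof = 8
0..44  m17  (44B, 4-aligned)
44..48  m10  (4B, 4-aligned)
48..49  h  (1B, 1-aligned)
49..56  -- padding (7B)
56..80  m9  (24B, 8-aligned)
within Slot: f at 8
56 + 8 = 64

64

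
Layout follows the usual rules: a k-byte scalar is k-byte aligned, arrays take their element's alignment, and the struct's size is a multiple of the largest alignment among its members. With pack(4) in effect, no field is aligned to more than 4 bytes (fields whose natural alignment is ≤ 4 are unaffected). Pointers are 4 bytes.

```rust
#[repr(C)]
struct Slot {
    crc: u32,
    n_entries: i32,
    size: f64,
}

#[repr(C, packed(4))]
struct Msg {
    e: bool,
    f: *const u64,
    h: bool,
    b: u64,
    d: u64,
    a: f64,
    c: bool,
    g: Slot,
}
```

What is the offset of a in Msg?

Slot: @0: crc [4B, align 4] → 4; @4: n_entries [4B, align 4] → 8; @8: size [8B, align 8] → 16; size 16, align 8
@0: e [1B, align 1] → 1
+3 pad (align 4)
@4: f [4B, align 4] → 8
@8: h [1B, align 1] → 9
+3 pad (align 4)
@12: b [8B, align 4] → 20
@20: d [8B, align 4] → 28
@28: a [8B, align 4] → 36

28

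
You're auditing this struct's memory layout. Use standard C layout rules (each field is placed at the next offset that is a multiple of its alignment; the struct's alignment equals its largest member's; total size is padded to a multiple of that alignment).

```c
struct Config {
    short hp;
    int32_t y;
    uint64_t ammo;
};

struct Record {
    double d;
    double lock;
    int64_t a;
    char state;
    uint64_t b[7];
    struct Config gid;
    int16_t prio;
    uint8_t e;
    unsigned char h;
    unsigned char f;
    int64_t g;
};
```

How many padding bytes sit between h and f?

0

Config: 0..2  hp  (2B, 2-aligned); 2..4  -- padding (2B); 4..8  y  (4B, 4-aligned); 8..16  ammo  (8B, 8-aligned); sizeof = 16, alignof = 8
0..8  d  (8B, 8-aligned)
8..16  lock  (8B, 8-aligned)
16..24  a  (8B, 8-aligned)
24..25  state  (1B, 1-aligned)
25..32  -- padding (7B)
32..88  b  (56B, 8-aligned)
88..104  gid  (16B, 8-aligned)
104..106  prio  (2B, 2-aligned)
106..107  e  (1B, 1-aligned)
107..108  h  (1B, 1-aligned)
108..109  f  (1B, 1-aligned)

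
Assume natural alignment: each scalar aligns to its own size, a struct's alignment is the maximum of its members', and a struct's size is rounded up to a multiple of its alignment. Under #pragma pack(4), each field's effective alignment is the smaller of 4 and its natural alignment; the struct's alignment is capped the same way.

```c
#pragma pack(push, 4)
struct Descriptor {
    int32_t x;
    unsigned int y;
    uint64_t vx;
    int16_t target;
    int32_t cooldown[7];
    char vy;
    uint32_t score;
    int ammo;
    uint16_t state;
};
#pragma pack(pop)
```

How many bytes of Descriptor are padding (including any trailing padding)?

@0: x [4B, align 4] → 4
@4: y [4B, align 4] → 8
@8: vx [8B, align 4] → 16
@16: target [2B, align 2] → 18
+2 pad (align 4)
@20: cooldown [28B, align 4] → 48
@48: vy [1B, align 1] → 49
+3 pad (align 4)
@52: score [4B, align 4] → 56
@56: ammo [4B, align 4] → 60
@60: state [2B, align 2] → 62
+2 tail pad (align 4)
size 64, align 4
data bytes 57, size 64 → padding 7

7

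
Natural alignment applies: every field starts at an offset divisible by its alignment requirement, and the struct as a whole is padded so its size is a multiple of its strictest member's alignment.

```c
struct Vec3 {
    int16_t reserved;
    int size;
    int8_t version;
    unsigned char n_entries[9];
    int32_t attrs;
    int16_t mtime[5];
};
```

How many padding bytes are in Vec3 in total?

6

0..2  reserved  (2B, 2-aligned)
2..4  -- padding (2B)
4..8  size  (4B, 4-aligned)
8..9  version  (1B, 1-aligned)
9..18  n_entries  (9B, 1-aligned)
18..20  -- padding (2B)
20..24  attrs  (4B, 4-aligned)
24..34  mtime  (10B, 2-aligned)
34..36  -- tail padding (2B)
sizeof = 36, alignof = 4
data bytes 30, size 36 → padding 6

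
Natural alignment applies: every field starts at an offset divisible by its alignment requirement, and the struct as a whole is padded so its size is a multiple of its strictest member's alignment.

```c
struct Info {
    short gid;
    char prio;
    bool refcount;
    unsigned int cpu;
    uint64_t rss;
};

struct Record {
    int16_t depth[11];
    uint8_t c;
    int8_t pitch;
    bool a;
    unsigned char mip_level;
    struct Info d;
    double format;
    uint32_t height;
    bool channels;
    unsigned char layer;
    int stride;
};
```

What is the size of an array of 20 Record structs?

1440

Info: @0: gid [2B, align 2] → 2; @2: prio [1B, align 1] → 3; @3: refcount [1B, align 1] → 4; @4: cpu [4B, align 4] → 8; @8: rss [8B, align 8] → 16; size 16, align 8
@0: depth [22B, align 2] → 22
@22: c [1B, align 1] → 23
@23: pitch [1B, align 1] → 24
@24: a [1B, align 1] → 25
@25: mip_level [1B, align 1] → 26
+6 pad (align 8)
@32: d [16B, align 8] → 48
@48: format [8B, align 8] → 56
@56: height [4B, align 4] → 60
@60: channels [1B, align 1] → 61
@61: layer [1B, align 1] → 62
+2 pad (align 4)
@64: stride [4B, align 4] → 68
+4 tail pad (align 8)
size 72, align 8
array of 20: 20 × 72 = 1440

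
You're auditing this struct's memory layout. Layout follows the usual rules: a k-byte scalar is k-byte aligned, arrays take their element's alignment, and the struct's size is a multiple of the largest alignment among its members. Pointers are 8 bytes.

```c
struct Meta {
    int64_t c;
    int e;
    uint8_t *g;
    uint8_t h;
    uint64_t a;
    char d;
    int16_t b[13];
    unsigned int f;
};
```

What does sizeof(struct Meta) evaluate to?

0..8  c  (8B, 8-aligned)
8..12  e  (4B, 4-aligned)
12..16  -- padding (4B)
16..24  g  (8B, 8-aligned)
24..25  h  (1B, 1-aligned)
25..32  -- padding (7B)
32..40  a  (8B, 8-aligned)
40..41  d  (1B, 1-aligned)
41..42  -- padding (1B)
42..68  b  (26B, 2-aligned)
68..72  f  (4B, 4-aligned)
sizeof = 72, alignof = 8

72 bytes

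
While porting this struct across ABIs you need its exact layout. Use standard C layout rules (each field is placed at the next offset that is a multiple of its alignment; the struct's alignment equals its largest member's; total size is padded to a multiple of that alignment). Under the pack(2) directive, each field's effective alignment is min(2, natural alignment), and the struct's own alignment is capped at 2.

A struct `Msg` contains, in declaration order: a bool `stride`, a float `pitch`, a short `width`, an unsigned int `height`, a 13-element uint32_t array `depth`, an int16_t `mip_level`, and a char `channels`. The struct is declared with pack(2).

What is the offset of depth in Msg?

@0: stride [1B, align 1] → 1
+1 pad (align 2)
@2: pitch [4B, align 2] → 6
@6: width [2B, align 2] → 8
@8: height [4B, align 2] → 12
@12: depth [52B, align 2] → 64

12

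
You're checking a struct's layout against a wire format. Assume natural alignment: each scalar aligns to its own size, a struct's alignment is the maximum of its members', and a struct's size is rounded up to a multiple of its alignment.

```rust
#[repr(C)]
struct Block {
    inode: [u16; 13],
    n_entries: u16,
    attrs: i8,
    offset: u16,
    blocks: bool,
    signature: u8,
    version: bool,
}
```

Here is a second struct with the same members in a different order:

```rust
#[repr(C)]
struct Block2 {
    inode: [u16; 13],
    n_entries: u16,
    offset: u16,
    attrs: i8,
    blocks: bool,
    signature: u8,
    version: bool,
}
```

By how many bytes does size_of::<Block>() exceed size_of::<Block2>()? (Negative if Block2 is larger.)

2

inode at 0 (size 26, align 2) → ends 26
n_entries at 26 (size 2, align 2) → ends 28
attrs at 28 (size 1, align 1) → ends 29
pad 1 to align 2 for offset
offset at 30 (size 2, align 2) → ends 32
blocks at 32 (size 1, align 1) → ends 33
signature at 33 (size 1, align 1) → ends 34
version at 34 (size 1, align 1) → ends 35
tail pad 1 to reach multiple of 2
total 36 bytes, alignment 2
— Block2 —
inode at 0 (size 26, align 2) → ends 26
n_entries at 26 (size 2, align 2) → ends 28
offset at 28 (size 2, align 2) → ends 30
attrs at 30 (size 1, align 1) → ends 31
blocks at 31 (size 1, align 1) → ends 32
signature at 32 (size 1, align 1) → ends 33
version at 33 (size 1, align 1) → ends 34
total 34 bytes, alignment 2
36 − 34 = 2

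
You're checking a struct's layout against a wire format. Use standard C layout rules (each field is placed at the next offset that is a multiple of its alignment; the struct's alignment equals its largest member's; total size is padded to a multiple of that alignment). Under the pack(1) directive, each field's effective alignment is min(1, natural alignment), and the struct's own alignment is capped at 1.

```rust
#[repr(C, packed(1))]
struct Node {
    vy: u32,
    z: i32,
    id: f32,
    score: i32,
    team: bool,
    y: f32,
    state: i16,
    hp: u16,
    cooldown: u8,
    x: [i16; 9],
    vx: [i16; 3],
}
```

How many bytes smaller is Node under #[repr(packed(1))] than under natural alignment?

natural layout:
  0..4  vy  (4B, 4-aligned)
  4..8  z  (4B, 4-aligned)
  8..12  id  (4B, 4-aligned)
  12..16  score  (4B, 4-aligned)
  16..17  team  (1B, 1-aligned)
  17..20  -- padding (3B)
  20..24  y  (4B, 4-aligned)
  24..26  state  (2B, 2-aligned)
  26..28  hp  (2B, 2-aligned)
  28..29  cooldown  (1B, 1-aligned)
  29..30  -- padding (1B)
  30..48  x  (18B, 2-aligned)
  48..54  vx  (6B, 2-aligned)
  54..56  -- tail padding (2B)
  sizeof = 56, alignof = 4
packed(1) layout:
  0..4  vy  (4B, 1-aligned)
  4..8  z  (4B, 1-aligned)
  8..12  id  (4B, 1-aligned)
  12..16  score  (4B, 1-aligned)
  16..17  team  (1B, 1-aligned)
  17..21  y  (4B, 1-aligned)
  21..23  state  (2B, 1-aligned)
  23..25  hp  (2B, 1-aligned)
  25..26  cooldown  (1B, 1-aligned)
  26..44  x  (18B, 1-aligned)
  44..50  vx  (6B, 1-aligned)
  sizeof = 50, alignof = 1
56 − 50 = 6

6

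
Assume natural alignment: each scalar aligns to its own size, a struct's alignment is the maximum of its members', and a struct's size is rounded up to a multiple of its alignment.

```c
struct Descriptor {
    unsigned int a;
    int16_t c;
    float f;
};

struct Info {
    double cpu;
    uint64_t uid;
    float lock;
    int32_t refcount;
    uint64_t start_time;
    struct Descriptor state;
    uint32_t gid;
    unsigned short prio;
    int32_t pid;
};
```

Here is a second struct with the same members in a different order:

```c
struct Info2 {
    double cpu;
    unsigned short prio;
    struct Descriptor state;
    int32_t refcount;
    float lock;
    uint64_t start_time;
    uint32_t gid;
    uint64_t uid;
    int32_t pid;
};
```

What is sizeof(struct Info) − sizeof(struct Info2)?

Descriptor: a at 0 (size 4, align 4) → ends 4; c at 4 (size 2, align 2) → ends 6; pad 2 to align 4 for f; f at 8 (size 4, align 4) → ends 12; total 12 bytes, alignment 4
cpu at 0 (size 8, align 8) → ends 8
uid at 8 (size 8, align 8) → ends 16
lock at 16 (size 4, align 4) → ends 20
refcount at 20 (size 4, align 4) → ends 24
start_time at 24 (size 8, align 8) → ends 32
state at 32 (size 12, align 4) → ends 44
gid at 44 (size 4, align 4) → ends 48
prio at 48 (size 2, align 2) → ends 50
pad 2 to align 4 for pid
pid at 52 (size 4, align 4) → ends 56
total 56 bytes, alignment 8
— Info2 —
cpu at 0 (size 8, align 8) → ends 8
prio at 8 (size 2, align 2) → ends 10
pad 2 to align 4 for state
state at 12 (size 12, align 4) → ends 24
refcount at 24 (size 4, align 4) → ends 28
lock at 28 (size 4, align 4) → ends 32
start_time at 32 (size 8, align 8) → ends 40
gid at 40 (size 4, align 4) → ends 44
pad 4 to align 8 for uid
uid at 48 (size 8, align 8) → ends 56
pid at 56 (size 4, align 4) → ends 60
tail pad 4 to reach multiple of 8
total 64 bytes, alignment 8
56 − 64 = -8

-8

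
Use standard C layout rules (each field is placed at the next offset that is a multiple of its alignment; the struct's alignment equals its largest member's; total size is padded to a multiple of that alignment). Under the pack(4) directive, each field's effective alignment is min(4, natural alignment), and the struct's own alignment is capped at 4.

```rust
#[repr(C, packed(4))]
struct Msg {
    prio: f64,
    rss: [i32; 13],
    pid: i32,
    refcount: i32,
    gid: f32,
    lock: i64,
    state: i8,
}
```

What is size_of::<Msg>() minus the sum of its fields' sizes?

@0: prio [8B, align 4] → 8
@8: rss [52B, align 4] → 60
@60: pid [4B, align 4] → 64
@64: refcount [4B, align 4] → 68
@68: gid [4B, align 4] → 72
@72: lock [8B, align 4] → 80
@80: state [1B, align 1] → 81
+3 tail pad (align 4)
size 84, align 4
data bytes 81, size 84 → padding 3

3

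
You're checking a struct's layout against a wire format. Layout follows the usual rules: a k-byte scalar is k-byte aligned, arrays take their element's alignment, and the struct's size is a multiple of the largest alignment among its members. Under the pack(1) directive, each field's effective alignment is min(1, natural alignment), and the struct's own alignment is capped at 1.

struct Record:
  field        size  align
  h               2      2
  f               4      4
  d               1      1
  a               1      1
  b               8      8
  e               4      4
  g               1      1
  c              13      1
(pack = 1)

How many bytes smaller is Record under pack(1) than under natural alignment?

14

natural layout:
  0..2  h  (2B, 2-aligned)
  2..4  -- padding (2B)
  4..8  f  (4B, 4-aligned)
  8..9  d  (1B, 1-aligned)
  9..10  a  (1B, 1-aligned)
  10..16  -- padding (6B)
  16..24  b  (8B, 8-aligned)
  24..28  e  (4B, 4-aligned)
  28..29  g  (1B, 1-aligned)
  29..42  c  (13B, 1-aligned)
  42..48  -- tail padding (6B)
  sizeof = 48, alignof = 8
packed(1) layout:
  0..2  h  (2B, 1-aligned)
  2..6  f  (4B, 1-aligned)
  6..7  d  (1B, 1-aligned)
  7..8  a  (1B, 1-aligned)
  8..16  b  (8B, 1-aligned)
  16..20  e  (4B, 1-aligned)
  20..21  g  (1B, 1-aligned)
  21..34  c  (13B, 1-aligned)
  sizeof = 34, alignof = 1
48 − 34 = 14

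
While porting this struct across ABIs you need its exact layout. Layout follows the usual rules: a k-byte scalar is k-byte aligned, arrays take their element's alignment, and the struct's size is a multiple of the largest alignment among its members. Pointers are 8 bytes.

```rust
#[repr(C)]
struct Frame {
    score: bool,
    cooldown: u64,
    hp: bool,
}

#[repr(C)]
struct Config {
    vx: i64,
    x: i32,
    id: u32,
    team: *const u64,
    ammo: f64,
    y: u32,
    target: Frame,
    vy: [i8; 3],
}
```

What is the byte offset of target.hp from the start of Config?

56

Frame: score at 0 (size 1, align 1) → ends 1; pad 7 to align 8 for cooldown; cooldown at 8 (size 8, align 8) → ends 16; hp at 16 (size 1, align 1) → ends 17; tail pad 7 to reach multiple of 8; total 24 bytes, alignment 8
vx at 0 (size 8, align 8) → ends 8
x at 8 (size 4, align 4) → ends 12
id at 12 (size 4, align 4) → ends 16
team at 16 (size 8, align 8) → ends 24
ammo at 24 (size 8, align 8) → ends 32
y at 32 (size 4, align 4) → ends 36
pad 4 to align 8 for target
target at 40 (size 24, align 8) → ends 64
within Frame: hp at 16
40 + 16 = 56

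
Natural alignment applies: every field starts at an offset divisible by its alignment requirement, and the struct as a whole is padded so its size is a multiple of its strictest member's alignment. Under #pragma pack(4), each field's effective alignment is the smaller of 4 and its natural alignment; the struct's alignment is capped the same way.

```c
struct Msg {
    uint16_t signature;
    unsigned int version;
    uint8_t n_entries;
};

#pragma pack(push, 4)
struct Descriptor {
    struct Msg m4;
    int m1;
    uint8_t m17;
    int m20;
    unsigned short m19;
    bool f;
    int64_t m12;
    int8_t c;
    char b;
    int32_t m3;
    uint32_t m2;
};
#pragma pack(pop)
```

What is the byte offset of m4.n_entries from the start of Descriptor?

8

Msg: 0..2  signature  (2B, 2-aligned); 2..4  -- padding (2B); 4..8  version  (4B, 4-aligned); 8..9  n_entries  (1B, 1-aligned); 9..12  -- tail padding (3B); sizeof = 12, alignof = 4
0..12  m4  (12B, 4-aligned)
within Msg: n_entries at 8
0 + 8 = 8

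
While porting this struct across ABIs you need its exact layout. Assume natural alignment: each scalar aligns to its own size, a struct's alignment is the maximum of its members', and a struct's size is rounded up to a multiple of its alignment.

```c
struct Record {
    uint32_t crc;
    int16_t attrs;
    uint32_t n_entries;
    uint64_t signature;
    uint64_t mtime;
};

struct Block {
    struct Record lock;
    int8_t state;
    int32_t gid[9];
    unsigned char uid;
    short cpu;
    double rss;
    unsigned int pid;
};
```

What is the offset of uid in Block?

72

Record: 0..4  crc  (4B, 4-aligned); 4..6  attrs  (2B, 2-aligned); 6..8  -- padding (2B); 8..12  n_entries  (4B, 4-aligned); 12..16  -- padding (4B); 16..24  signature  (8B, 8-aligned); 24..32  mtime  (8B, 8-aligned); sizeof = 32, alignof = 8
0..32  lock  (32B, 8-aligned)
32..33  state  (1B, 1-aligned)
33..36  -- padding (3B)
36..72  gid  (36B, 4-aligned)
72..73  uid  (1B, 1-aligned)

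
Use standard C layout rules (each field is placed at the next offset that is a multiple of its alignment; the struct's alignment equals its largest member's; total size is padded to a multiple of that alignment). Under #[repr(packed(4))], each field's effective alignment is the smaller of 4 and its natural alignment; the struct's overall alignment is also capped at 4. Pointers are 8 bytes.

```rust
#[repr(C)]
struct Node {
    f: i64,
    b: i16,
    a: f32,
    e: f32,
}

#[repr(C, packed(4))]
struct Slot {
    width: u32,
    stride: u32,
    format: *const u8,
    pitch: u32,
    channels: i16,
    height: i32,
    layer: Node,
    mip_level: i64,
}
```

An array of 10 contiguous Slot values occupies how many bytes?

600

Node: 0..8  f  (8B, 8-aligned); 8..10  b  (2B, 2-aligned); 10..12  -- padding (2B); 12..16  a  (4B, 4-aligned); 16..20  e  (4B, 4-aligned); 20..24  -- tail padding (4B); sizeof = 24, alignof = 8
0..4  width  (4B, 4-aligned)
4..8  stride  (4B, 4-aligned)
8..16  format  (8B, 4-aligned)
16..20  pitch  (4B, 4-aligned)
20..22  channels  (2B, 2-aligned)
22..24  -- padding (2B)
24..28  height  (4B, 4-aligned)
28..52  layer  (24B, 4-aligned)
52..60  mip_level  (8B, 4-aligned)
sizeof = 60, alignof = 4
array of 10: 10 × 60 = 600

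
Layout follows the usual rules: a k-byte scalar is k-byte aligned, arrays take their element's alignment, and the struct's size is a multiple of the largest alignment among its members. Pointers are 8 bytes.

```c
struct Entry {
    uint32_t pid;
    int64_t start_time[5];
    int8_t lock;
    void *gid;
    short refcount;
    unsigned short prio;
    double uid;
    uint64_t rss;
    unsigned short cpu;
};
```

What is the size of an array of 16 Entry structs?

1536

@0: pid [4B, align 4] → 4
+4 pad (align 8)
@8: start_time [40B, align 8] → 48
@48: lock [1B, align 1] → 49
+7 pad (align 8)
@56: gid [8B, align 8] → 64
@64: refcount [2B, align 2] → 66
@66: prio [2B, align 2] → 68
+4 pad (align 8)
@72: uid [8B, align 8] → 80
@80: rss [8B, align 8] → 88
@88: cpu [2B, align 2] → 90
+6 tail pad (align 8)
size 96, align 8
array of 16: 16 × 96 = 1536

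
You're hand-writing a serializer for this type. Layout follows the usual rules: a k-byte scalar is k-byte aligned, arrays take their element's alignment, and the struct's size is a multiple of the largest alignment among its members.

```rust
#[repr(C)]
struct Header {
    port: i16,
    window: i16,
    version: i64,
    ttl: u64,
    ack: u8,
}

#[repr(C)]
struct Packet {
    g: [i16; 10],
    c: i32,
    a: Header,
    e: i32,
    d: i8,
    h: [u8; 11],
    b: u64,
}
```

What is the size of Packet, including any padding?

80 bytes

Header: @0: port [2B, align 2] → 2; @2: window [2B, align 2] → 4; +4 pad (align 8); @8: version [8B, align 8] → 16; @16: ttl [8B, align 8] → 24; @24: ack [1B, align 1] → 25; +7 tail pad (align 8); size 32, align 8
@0: g [20B, align 2] → 20
@20: c [4B, align 4] → 24
@24: a [32B, align 8] → 56
@56: e [4B, align 4] → 60
@60: d [1B, align 1] → 61
@61: h [11B, align 1] → 72
@72: b [8B, align 8] → 80
size 80, align 8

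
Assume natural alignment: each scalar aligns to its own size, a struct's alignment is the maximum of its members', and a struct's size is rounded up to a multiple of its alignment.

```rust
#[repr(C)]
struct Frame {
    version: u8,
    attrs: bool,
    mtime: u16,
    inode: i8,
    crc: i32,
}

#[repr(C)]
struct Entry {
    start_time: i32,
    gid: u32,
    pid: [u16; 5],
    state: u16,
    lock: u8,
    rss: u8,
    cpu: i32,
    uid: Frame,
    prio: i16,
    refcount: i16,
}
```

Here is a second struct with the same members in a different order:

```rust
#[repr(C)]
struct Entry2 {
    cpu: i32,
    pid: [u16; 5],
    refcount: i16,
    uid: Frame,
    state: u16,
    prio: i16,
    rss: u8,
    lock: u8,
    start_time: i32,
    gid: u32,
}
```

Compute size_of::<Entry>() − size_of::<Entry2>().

Frame: 0..1  version  (1B, 1-aligned); 1..2  attrs  (1B, 1-aligned); 2..4  mtime  (2B, 2-aligned); 4..5  inode  (1B, 1-aligned); 5..8  -- padding (3B); 8..12  crc  (4B, 4-aligned); sizeof = 12, alignof = 4
0..4  start_time  (4B, 4-aligned)
4..8  gid  (4B, 4-aligned)
8..18  pid  (10B, 2-aligned)
18..20  state  (2B, 2-aligned)
20..21  lock  (1B, 1-aligned)
21..22  rss  (1B, 1-aligned)
22..24  -- padding (2B)
24..28  cpu  (4B, 4-aligned)
28..40  uid  (12B, 4-aligned)
40..42  prio  (2B, 2-aligned)
42..44  refcount  (2B, 2-aligned)
sizeof = 44, alignof = 4
— Entry2 —
0..4  cpu  (4B, 4-aligned)
4..14  pid  (10B, 2-aligned)
14..16  refcount  (2B, 2-aligned)
16..28  uid  (12B, 4-aligned)
28..30  state  (2B, 2-aligned)
30..32  prio  (2B, 2-aligned)
32..33  rss  (1B, 1-aligned)
33..34  lock  (1B, 1-aligned)
34..36  -- padding (2B)
36..40  start_time  (4B, 4-aligned)
40..44  gid  (4B, 4-aligned)
sizeof = 44, alignof = 4
44 − 44 = 0

0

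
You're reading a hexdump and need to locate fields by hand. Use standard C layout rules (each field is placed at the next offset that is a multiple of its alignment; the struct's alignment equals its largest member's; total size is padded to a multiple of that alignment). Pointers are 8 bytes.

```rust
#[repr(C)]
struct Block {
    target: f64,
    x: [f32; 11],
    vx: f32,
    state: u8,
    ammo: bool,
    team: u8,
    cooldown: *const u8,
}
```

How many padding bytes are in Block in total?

0..8  target  (8B, 8-aligned)
8..52  x  (44B, 4-aligned)
52..56  vx  (4B, 4-aligned)
56..57  state  (1B, 1-aligned)
57..58  ammo  (1B, 1-aligned)
58..59  team  (1B, 1-aligned)
59..64  -- padding (5B)
64..72  cooldown  (8B, 8-aligned)
sizeof = 72, alignof = 8
data bytes 67, size 72 → padding 5

5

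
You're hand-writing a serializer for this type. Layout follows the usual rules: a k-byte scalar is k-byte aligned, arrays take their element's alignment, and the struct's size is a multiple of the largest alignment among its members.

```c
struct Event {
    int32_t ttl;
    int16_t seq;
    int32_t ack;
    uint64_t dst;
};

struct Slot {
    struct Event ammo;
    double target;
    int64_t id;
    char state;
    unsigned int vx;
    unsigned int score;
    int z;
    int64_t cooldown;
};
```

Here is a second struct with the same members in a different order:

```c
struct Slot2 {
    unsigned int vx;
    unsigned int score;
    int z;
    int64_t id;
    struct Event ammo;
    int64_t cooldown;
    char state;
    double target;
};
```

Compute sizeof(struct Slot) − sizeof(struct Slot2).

-8

Event: @0: ttl [4B, align 4] → 4; @4: seq [2B, align 2] → 6; +2 pad (align 4); @8: ack [4B, align 4] → 12; +4 pad (align 8); @16: dst [8B, align 8] → 24; size 24, align 8
@0: ammo [24B, align 8] → 24
@24: target [8B, align 8] → 32
@32: id [8B, align 8] → 40
@40: state [1B, align 1] → 41
+3 pad (align 4)
@44: vx [4B, align 4] → 48
@48: score [4B, align 4] → 52
@52: z [4B, align 4] → 56
@56: cooldown [8B, align 8] → 64
size 64, align 8
— Slot2 —
@0: vx [4B, align 4] → 4
@4: score [4B, align 4] → 8
@8: z [4B, align 4] → 12
+4 pad (align 8)
@16: id [8B, align 8] → 24
@24: ammo [24B, align 8] → 48
@48: cooldown [8B, align 8] → 56
@56: state [1B, align 1] → 57
+7 pad (align 8)
@64: target [8B, align 8] → 72
size 72, align 8
64 − 72 = -8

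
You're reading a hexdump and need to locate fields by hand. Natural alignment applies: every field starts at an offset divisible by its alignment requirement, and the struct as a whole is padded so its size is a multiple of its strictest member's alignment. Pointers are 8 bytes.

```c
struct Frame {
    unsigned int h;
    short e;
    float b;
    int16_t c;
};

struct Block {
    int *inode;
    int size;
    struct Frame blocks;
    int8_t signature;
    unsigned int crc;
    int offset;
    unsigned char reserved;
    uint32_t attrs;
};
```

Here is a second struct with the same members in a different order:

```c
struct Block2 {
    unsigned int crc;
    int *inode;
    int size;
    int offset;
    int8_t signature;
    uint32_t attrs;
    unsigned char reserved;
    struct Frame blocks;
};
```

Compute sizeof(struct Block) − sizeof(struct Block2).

-8

Frame: @0: h [4B, align 4] → 4; @4: e [2B, align 2] → 6; +2 pad (align 4); @8: b [4B, align 4] → 12; @12: c [2B, align 2] → 14; +2 tail pad (align 4); size 16, align 4
@0: inode [8B, align 8] → 8
@8: size [4B, align 4] → 12
@12: blocks [16B, align 4] → 28
@28: signature [1B, align 1] → 29
+3 pad (align 4)
@32: crc [4B, align 4] → 36
@36: offset [4B, align 4] → 40
@40: reserved [1B, align 1] → 41
+3 pad (align 4)
@44: attrs [4B, align 4] → 48
size 48, align 8
— Block2 —
@0: crc [4B, align 4] → 4
+4 pad (align 8)
@8: inode [8B, align 8] → 16
@16: size [4B, align 4] → 20
@20: offset [4B, align 4] → 24
@24: signature [1B, align 1] → 25
+3 pad (align 4)
@28: attrs [4B, align 4] → 32
@32: reserved [1B, align 1] → 33
+3 pad (align 4)
@36: blocks [16B, align 4] → 52
+4 tail pad (align 8)
size 56, align 8
48 − 56 = -8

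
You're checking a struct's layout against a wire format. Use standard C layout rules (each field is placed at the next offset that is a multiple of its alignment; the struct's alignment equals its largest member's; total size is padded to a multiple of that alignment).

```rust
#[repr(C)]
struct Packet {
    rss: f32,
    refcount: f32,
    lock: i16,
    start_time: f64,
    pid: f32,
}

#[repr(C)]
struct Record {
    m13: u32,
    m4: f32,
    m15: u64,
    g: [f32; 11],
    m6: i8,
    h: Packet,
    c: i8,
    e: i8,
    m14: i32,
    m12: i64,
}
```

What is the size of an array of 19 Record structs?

Packet: 0..4  rss  (4B, 4-aligned); 4..8  refcount  (4B, 4-aligned); 8..10  lock  (2B, 2-aligned); 10..16  -- padding (6B); 16..24  start_time  (8B, 8-aligned); 24..28  pid  (4B, 4-aligned); 28..32  -- tail padding (4B); sizeof = 32, alignof = 8
0..4  m13  (4B, 4-aligned)
4..8  m4  (4B, 4-aligned)
8..16  m15  (8B, 8-aligned)
16..60  g  (44B, 4-aligned)
60..61  m6  (1B, 1-aligned)
61..64  -- padding (3B)
64..96  h  (32B, 8-aligned)
96..97  c  (1B, 1-aligned)
97..98  e  (1B, 1-aligned)
98..100  -- padding (2B)
100..104  m14  (4B, 4-aligned)
104..112  m12  (8B, 8-aligned)
sizeof = 112, alignof = 8
array of 19: 19 × 112 = 2128

2128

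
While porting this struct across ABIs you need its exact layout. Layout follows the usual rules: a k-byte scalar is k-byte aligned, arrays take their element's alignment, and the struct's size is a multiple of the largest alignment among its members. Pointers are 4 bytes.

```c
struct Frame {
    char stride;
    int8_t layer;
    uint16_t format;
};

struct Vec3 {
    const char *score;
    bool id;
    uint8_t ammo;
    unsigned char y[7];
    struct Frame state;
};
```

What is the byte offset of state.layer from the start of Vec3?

Frame: 0..1  stride  (1B, 1-aligned); 1..2  layer  (1B, 1-aligned); 2..4  format  (2B, 2-aligned); sizeof = 4, alignof = 2
0..4  score  (4B, 4-aligned)
4..5  id  (1B, 1-aligned)
5..6  ammo  (1B, 1-aligned)
6..13  y  (7B, 1-aligned)
13..14  -- padding (1B)
14..18  state  (4B, 2-aligned)
within Frame: layer at 1
14 + 1 = 15

15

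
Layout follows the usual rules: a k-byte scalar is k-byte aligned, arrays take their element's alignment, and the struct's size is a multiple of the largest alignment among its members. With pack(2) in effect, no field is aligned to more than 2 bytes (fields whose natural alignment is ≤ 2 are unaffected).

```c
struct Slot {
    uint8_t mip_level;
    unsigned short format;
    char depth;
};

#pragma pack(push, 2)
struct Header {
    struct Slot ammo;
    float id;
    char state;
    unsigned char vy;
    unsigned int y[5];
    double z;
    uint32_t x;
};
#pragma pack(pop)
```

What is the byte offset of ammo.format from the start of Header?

2

Slot: 0..1  mip_level  (1B, 1-aligned); 1..2  -- padding (1B); 2..4  format  (2B, 2-aligned); 4..5  depth  (1B, 1-aligned); 5..6  -- tail padding (1B); sizeof = 6, alignof = 2
0..6  ammo  (6B, 2-aligned)
within Slot: format at 2
0 + 2 = 2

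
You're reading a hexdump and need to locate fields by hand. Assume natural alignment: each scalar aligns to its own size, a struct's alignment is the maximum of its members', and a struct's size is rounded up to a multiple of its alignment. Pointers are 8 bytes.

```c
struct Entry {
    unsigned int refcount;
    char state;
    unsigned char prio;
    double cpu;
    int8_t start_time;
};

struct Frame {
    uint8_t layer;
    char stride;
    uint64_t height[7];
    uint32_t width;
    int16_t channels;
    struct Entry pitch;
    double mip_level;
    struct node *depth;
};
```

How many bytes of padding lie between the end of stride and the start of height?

Entry: @0: refcount [4B, align 4] → 4; @4: state [1B, align 1] → 5; @5: prio [1B, align 1] → 6; +2 pad (align 8); @8: cpu [8B, align 8] → 16; @16: start_time [1B, align 1] → 17; +7 tail pad (align 8); size 24, align 8
@0: layer [1B, align 1] → 1
@1: stride [1B, align 1] → 2
+6 pad (align 8)
@8: height [56B, align 8] → 64

6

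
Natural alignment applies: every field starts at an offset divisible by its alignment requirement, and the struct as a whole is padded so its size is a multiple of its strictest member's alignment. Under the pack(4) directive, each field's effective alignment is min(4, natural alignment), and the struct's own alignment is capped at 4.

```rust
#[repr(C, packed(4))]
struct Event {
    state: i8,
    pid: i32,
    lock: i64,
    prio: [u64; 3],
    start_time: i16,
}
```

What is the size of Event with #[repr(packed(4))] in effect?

44

0..1  state  (1B, 1-aligned)
1..4  -- padding (3B)
4..8  pid  (4B, 4-aligned)
8..16  lock  (8B, 4-aligned)
16..40  prio  (24B, 4-aligned)
40..42  start_time  (2B, 2-aligned)
42..44  -- tail padding (2B)
sizeof = 44, alignof = 4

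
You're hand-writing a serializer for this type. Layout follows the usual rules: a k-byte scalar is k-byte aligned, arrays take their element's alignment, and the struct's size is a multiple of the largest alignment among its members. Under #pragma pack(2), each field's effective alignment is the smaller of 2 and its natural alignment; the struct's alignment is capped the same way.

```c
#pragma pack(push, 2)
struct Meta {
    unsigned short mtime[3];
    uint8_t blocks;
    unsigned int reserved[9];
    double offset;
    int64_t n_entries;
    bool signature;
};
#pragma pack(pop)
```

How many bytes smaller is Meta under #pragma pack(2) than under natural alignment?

10

natural layout:
  mtime at 0 (size 6, align 2) → ends 6
  blocks at 6 (size 1, align 1) → ends 7
  pad 1 to align 4 for reserved
  reserved at 8 (size 36, align 4) → ends 44
  pad 4 to align 8 for offset
  offset at 48 (size 8, align 8) → ends 56
  n_entries at 56 (size 8, align 8) → ends 64
  signature at 64 (size 1, align 1) → ends 65
  tail pad 7 to reach multiple of 8
  total 72 bytes, alignment 8
packed(2) layout:
  mtime at 0 (size 6, align 2) → ends 6
  blocks at 6 (size 1, align 1) → ends 7
  pad 1 to align 2 for reserved
  reserved at 8 (size 36, align 2) → ends 44
  offset at 44 (size 8, align 2) → ends 52
  n_entries at 52 (size 8, align 2) → ends 60
  signature at 60 (size 1, align 1) → ends 61
  tail pad 1 to reach multiple of 2
  total 62 bytes, alignment 2
72 − 62 = 10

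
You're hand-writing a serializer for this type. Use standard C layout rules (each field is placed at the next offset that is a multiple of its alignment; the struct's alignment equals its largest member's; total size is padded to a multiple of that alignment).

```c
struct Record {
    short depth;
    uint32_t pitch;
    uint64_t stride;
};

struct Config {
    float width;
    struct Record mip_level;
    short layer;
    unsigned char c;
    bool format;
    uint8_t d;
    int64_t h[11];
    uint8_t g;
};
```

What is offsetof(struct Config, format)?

27

Record: @0: depth [2B, align 2] → 2; +2 pad (align 4); @4: pitch [4B, align 4] → 8; @8: stride [8B, align 8] → 16; size 16, align 8
@0: width [4B, align 4] → 4
+4 pad (align 8)
@8: mip_level [16B, align 8] → 24
@24: layer [2B, align 2] → 26
@26: c [1B, align 1] → 27
@27: format [1B, align 1] → 28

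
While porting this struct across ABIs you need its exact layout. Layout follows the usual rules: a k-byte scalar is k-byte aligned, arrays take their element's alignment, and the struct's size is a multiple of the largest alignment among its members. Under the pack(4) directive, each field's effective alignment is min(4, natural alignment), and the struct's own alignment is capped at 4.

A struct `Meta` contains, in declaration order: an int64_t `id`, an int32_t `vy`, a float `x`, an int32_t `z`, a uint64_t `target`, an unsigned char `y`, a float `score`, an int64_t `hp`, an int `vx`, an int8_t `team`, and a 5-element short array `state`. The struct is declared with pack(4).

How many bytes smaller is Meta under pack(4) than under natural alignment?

4

natural layout:
  @0: id [8B, align 8] → 8
  @8: vy [4B, align 4] → 12
  @12: x [4B, align 4] → 16
  @16: z [4B, align 4] → 20
  +4 pad (align 8)
  @24: target [8B, align 8] → 32
  @32: y [1B, align 1] → 33
  +3 pad (align 4)
  @36: score [4B, align 4] → 40
  @40: hp [8B, align 8] → 48
  @48: vx [4B, align 4] → 52
  @52: team [1B, align 1] → 53
  +1 pad (align 2)
  @54: state [10B, align 2] → 64
  size 64, align 8
packed(4) layout:
  @0: id [8B, align 4] → 8
  @8: vy [4B, align 4] → 12
  @12: x [4B, align 4] → 16
  @16: z [4B, align 4] → 20
  @20: target [8B, align 4] → 28
  @28: y [1B, align 1] → 29
  +3 pad (align 4)
  @32: score [4B, align 4] → 36
  @36: hp [8B, align 4] → 44
  @44: vx [4B, align 4] → 48
  @48: team [1B, align 1] → 49
  +1 pad (align 2)
  @50: state [10B, align 2] → 60
  size 60, align 4
64 − 60 = 4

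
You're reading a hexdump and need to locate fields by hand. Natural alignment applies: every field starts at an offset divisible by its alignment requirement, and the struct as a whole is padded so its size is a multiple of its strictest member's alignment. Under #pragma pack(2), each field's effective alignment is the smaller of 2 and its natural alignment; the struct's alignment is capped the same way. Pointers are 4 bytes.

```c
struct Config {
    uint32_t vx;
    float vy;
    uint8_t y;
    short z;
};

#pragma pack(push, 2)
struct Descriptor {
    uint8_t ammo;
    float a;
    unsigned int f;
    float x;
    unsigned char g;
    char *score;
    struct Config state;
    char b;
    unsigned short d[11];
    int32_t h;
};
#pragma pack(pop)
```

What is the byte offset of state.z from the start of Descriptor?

30

Config: @0: vx [4B, align 4] → 4; @4: vy [4B, align 4] → 8; @8: y [1B, align 1] → 9; +1 pad (align 2); @10: z [2B, align 2] → 12; size 12, align 4
@0: ammo [1B, align 1] → 1
+1 pad (align 2)
@2: a [4B, align 2] → 6
@6: f [4B, align 2] → 10
@10: x [4B, align 2] → 14
@14: g [1B, align 1] → 15
+1 pad (align 2)
@16: score [4B, align 2] → 20
@20: state [12B, align 2] → 32
within Config: z at 10
20 + 10 = 30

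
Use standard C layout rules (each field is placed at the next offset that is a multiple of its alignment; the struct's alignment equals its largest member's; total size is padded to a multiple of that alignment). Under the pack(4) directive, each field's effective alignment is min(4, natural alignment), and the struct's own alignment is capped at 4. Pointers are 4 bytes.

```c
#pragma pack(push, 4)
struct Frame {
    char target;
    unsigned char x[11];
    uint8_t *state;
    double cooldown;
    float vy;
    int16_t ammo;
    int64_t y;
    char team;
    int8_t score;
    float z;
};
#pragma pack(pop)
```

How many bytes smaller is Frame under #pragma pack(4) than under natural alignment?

0

natural layout:
  0..1  target  (1B, 1-aligned)
  1..12  x  (11B, 1-aligned)
  12..16  state  (4B, 4-aligned)
  16..24  cooldown  (8B, 8-aligned)
  24..28  vy  (4B, 4-aligned)
  28..30  ammo  (2B, 2-aligned)
  30..32  -- padding (2B)
  32..40  y  (8B, 8-aligned)
  40..41  team  (1B, 1-aligned)
  41..42  score  (1B, 1-aligned)
  42..44  -- padding (2B)
  44..48  z  (4B, 4-aligned)
  sizeof = 48, alignof = 8
packed(4) layout:
  0..1  target  (1B, 1-aligned)
  1..12  x  (11B, 1-aligned)
  12..16  state  (4B, 4-aligned)
  16..24  cooldown  (8B, 4-aligned)
  24..28  vy  (4B, 4-aligned)
  28..30  ammo  (2B, 2-aligned)
  30..32  -- padding (2B)
  32..40  y  (8B, 4-aligned)
  40..41  team  (1B, 1-aligned)
  41..42  score  (1B, 1-aligned)
  42..44  -- padding (2B)
  44..48  z  (4B, 4-aligned)
  sizeof = 48, alignof = 4
48 − 48 = 0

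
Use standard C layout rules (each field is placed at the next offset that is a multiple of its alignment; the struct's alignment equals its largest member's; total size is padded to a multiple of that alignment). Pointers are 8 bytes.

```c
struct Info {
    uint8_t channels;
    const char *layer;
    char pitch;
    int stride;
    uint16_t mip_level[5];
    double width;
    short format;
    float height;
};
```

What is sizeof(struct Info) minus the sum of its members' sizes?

18

channels at 0 (size 1, align 1) → ends 1
pad 7 to align 8 for layer
layer at 8 (size 8, align 8) → ends 16
pitch at 16 (size 1, align 1) → ends 17
pad 3 to align 4 for stride
stride at 20 (size 4, align 4) → ends 24
mip_level at 24 (size 10, align 2) → ends 34
pad 6 to align 8 for width
width at 40 (size 8, align 8) → ends 48
format at 48 (size 2, align 2) → ends 50
pad 2 to align 4 for height
height at 52 (size 4, align 4) → ends 56
total 56 bytes, alignment 8
data bytes 38, size 56 → padding 18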